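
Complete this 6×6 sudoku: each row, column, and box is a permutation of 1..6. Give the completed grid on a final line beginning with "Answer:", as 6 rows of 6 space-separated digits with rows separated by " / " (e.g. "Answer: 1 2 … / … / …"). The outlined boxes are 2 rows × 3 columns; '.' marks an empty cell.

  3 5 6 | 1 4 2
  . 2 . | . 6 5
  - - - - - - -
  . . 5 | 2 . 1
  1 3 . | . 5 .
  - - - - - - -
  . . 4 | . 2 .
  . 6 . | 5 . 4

Step 1. [r5c6∈{3,6}] in col 6, 3 fits only at r5c6, so r5c6=3.
Step 2. [r6c3∈{1,2,3}] in row 6, 3 fits only at r6c3, so r6c3=3.
Step 3. [r3c1∈{4,6}] across row 3, 6 lands solely at r3c1. So r3c1=6.
Step 4. [r4c6∈{6}] r4c6 is down to just 6, so r4c6=6.
Step 5. [r5c2∈{1}] r5c2's peers cover all but 1 ⇒ r5c2=1.
Step 6. [r2c1∈{4}] r2c1's peers cover all but 4. So r2c1=4.
Step 7. [r6c5∈{1}] r6c5's peers cover all but 1, so r6c5=1.
Step 8. [r5c4∈{6}] only 6 remains possible at r5c4, so r5c4=6.
Step 9. [r5c1∈{5}] r5c1 is down to just 5. So r5c1=5.
Step 10. [r2c3∈{1}] only 1 remains possible at r2c3. So r2c3=1.
Step 11. [r4c4∈{4}] r4c4 has the single candidate 4. So r4c4=4.
Step 12. [r3c5∈{3}] r3c5 has the single candidate 3. So r3c5=3.
Step 13. [r2c4∈{3}] only 3 remains possible at r2c4 ⇒ r2c4=3.
Step 14. [r4c3∈{2}] only 2 remains possible at r4c3, so r4c3=2.
Step 15. [r3c2∈{4}] nothing but 4 survives at r3c2 ⇒ r3c2=4.
Step 16. [r6c1∈{2}] r6c1 has the single candidate 2 ⇒ r6c1=2.

Answer: 3 5 6 1 4 2 / 4 2 1 3 6 5 / 6 4 5 2 3 1 / 1 3 2 4 5 6 / 5 1 4 6 2 3 / 2 6 3 5 1 4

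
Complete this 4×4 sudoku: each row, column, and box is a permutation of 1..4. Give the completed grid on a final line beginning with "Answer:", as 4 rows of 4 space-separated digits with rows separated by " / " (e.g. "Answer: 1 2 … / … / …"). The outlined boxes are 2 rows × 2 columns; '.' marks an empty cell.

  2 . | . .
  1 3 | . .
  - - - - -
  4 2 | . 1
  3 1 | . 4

Step 1. [r2c3∈{2,4}] r2c3 is the only open cell in row 2 admitting 4. So r2c3=4.
Step 2. [r1c3∈{1,3}] across row 1, 1 lands solely at r1c3 ⇒ r1c3=1.
Step 3. [r1c2∈{4}] nothing but 4 survives at r1c2 ⇒ r1c2=4.
Step 4. [r1c4∈{3}] r1c4's peers cover all but 3. So r1c4=3.
Step 5. [r3c3∈{3}] r3c3's peers cover all but 3. So r3c3=3.
Step 6. [r4c3∈{2}] r4c3 has the single candidate 2. So r4c3=2.
Step 7. [r2c4∈{2}] r2c4 is down to just 2 ⇒ r2c4=2.

Answer: 2 4 1 3 / 1 3 4 2 / 4 2 3 1 / 3 1 2 4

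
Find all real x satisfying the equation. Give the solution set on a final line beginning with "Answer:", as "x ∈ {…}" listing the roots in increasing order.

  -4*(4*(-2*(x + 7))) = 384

Step 1. [-4*(4*(-2*(x + 7))) = 384] divide by the outer -4. So div: 4*(-2*(x + 7)) = -96.
Step 2. [4*(-2*(x + 7)) = -96] LHS = 4·(…); ÷4 both sides, so div: -2*(x + 7) = -24.
Step 3. [-2*(x + 7) = -24] LHS = -2·(…); ÷-2 both sides, so div: x + 7 = 12.
Step 4. [x + 7 = 12] subtract 7: x sits inside (… + 7), so sub: x = 5.

Answer: x ∈ {5}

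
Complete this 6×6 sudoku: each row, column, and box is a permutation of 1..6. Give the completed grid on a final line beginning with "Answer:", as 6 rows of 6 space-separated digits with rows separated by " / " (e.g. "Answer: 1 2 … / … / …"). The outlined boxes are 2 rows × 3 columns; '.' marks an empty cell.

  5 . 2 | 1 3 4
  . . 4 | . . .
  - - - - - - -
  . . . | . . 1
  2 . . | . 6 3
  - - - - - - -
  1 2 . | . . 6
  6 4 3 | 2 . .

Step 1. [r5c3∈{5}] nothing but 5 survives at r5c3, so r5c3=5.
Step 2. [r4c4∈{4,5}] r4c4 is the only open cell in row 4 admitting 4 ⇒ r4c4=4.
Step 3. [r2c2∈{1,3,6}] r2c2 is the only open cell in row 2 admitting 1. So r2c2=1.
Step 4. [r3c4∈{5}] only 5 remains possible at r3c4. So r3c4=5.
Step 5. [r2c6∈{2,5}] r2c6 is the only open cell in col 6 admitting 2. So r2c6=2.
Step 6. [r3c2∈{3,6}] in col 2, 3 fits only at r3c2 ⇒ r3c2=3.
Step 7. [r6c6∈{5}] r6c6 has the single candidate 5, so r6c6=5.
Step 8. [r6c5∈{1}] r6c5's peers cover all but 1. So r6c5=1.
Step 9. [r4c3∈{1}] only 1 remains possible at r4c3, so r4c3=1.
Step 10. [r2c1∈{3}] r2c1's peers cover all but 3, so r2c1=3.
Step 11. [r3c5∈{2}] r3c5 is down to just 2, so r3c5=2.
Step 12. [r2c5∈{5}] r2c5's peers cover all but 5. So r2c5=5.
Step 13. [r4c2∈{5}] r4c2 is down to just 5. So r4c2=5.
Step 14. [r2c4∈{6}] r2c4 is down to just 6, so r2c4=6.
Step 15. [r5c4∈{3}] nothing but 3 survives at r5c4. So r5c4=3.
Step 16. [r3c1∈{4}] nothing but 4 survives at r3c1. So r3c1=4.
Step 17. [r5c5∈{4}] only 4 remains possible at r5c5, so r5c5=4.
Step 18. [r3c3∈{6}] only 6 remains possible at r3c3. So r3c3=6.
Step 19. [r1c2∈{6}] nothing but 6 survives at r1c2, so r1c2=6.

Answer: 5 6 2 1 3 4 / 3 1 4 6 5 2 / 4 3 6 5 2 1 / 2 5 1 4 6 3 / 1 2 5 3 4 6 / 6 4 3 2 1 5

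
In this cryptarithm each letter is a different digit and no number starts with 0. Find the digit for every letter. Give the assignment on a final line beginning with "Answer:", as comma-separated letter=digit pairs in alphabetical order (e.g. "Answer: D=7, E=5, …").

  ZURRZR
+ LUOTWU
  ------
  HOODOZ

Step 1. [col 1: R + U ≡ Z (mod 10)] Z=2 is one option consistent with column 1 (R + U ≡ Z (mod 10), carry-in 0) — take it. So Z=2.
Step 2. [col 1: R + U ≡ Z (mod 10)] no forcing yet in column 1 (carry-in 0); R=9 is free and consistent — try it ⇒ R=9.
Step 3. [col 1: R + U ≡ Z (mod 10)] column 1: given R=9, Z=2, carry-in 0, and digits 2,9 already taken and all letters distinct, R+U≡Z (mod 10) forces U=3. So U=3.
Step 4. [col 2: Z + W ≡ O (mod 10)] column 2 (Z + W ≡ O (mod 10), carry-in 1) doesn't pin W yet; pick W=4 and continue. So W=4.
Step 5. [col 2: Z + W ≡ O (mod 10)] column 2: given Z=2, W=4, carry-in 1, and digits 2,3,4,9 already taken and all letters distinct, Z+W≡O (mod 10) forces O=7, so O=7.
Step 6. [col 3: R + T ≡ D (mod 10)] several values work for D in column 3 (R + T ≡ D (mod 10), carry-in 0); try D=0, so D=0.
Step 7. [col 3: R + T ≡ D (mod 10)] from column 3 (R=9, D=0, carry-in 0, digits 0,2,3,4,7,9 already taken and all letters distinct): T must equal 1, so T=1.
Step 8. [col 6: Z + L ≡ H (mod 10)] in column 6 we have Z+L≡H with carry-in 0; given Z=2 and digits 0,1,2,3,4,7,9 already taken and all letters distinct, that pins L to 6. So L=6.
Step 9. [col 6: Z + L ≡ H (mod 10)] in column 6 we have Z+L≡H with carry-in 0; given Z=2, L=6 and digits 0,1,2,3,4,6,7,9 already taken and all letters distinct, that pins H to 8. So H=8.

Answer: D=0, H=8, L=6, O=7, R=9, T=1, U=3, W=4, Z=2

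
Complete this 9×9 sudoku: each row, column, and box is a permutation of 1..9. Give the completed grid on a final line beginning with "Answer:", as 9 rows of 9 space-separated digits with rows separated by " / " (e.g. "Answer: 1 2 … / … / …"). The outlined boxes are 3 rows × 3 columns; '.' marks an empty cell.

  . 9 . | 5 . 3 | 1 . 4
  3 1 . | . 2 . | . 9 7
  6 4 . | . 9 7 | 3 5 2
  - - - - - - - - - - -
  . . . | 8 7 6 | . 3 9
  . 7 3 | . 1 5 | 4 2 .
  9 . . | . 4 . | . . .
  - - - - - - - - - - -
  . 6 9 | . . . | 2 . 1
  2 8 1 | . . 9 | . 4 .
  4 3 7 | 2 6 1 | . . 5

Step 1. [r6c3∈{2,5,6,8}] in col 3, 6 fits only at r6c3. So r6c3=6.
Step 2. [r1c5∈{8}] nothing but 8 survives at r1c5 ⇒ r1c5=8.
Step 3. [r2c7∈{6,8}] box 3 places 8 nowhere but r2c7 ⇒ r2c7=8.
Step 4. [r4c7∈{5}] only 5 remains possible at r4c7. So r4c7=5.
Step 5. [r8c9∈{3,6}] 3 has one home in col 9: r8c9, so r8c9=3.
Step 6. [r7c5∈{3,5}] in col 5, 3 fits only at r7c5, so r7c5=3.
Step 7. [r2c6∈{4}] r2c6 is down to just 4. So r2c6=4.
Step 8. [r8c4∈{7}] r8c4 has the single candidate 7 ⇒ r8c4=7.
Step 9. [r4c2∈{2}] only 2 remains possible at r4c2 ⇒ r4c2=2.
Step 10. [r6c8∈{1,7,8}] in row 6, 1 fits only at r6c8 ⇒ r6c8=1.
Step 11. [r5c1∈{8}] nothing but 8 survives at r5c1 ⇒ r5c1=8.
Step 12. [r7c8∈{7,8}] 7 has one home in row 7: r7c8. So r7c8=7.
Step 13. [r4c1∈{1}] r4c1 is down to just 1. So r4c1=1.
Step 14. [r9c7∈{9}] r9c7's peers cover all but 9. So r9c7=9.
Step 15. [r6c6∈{2}] nothing but 2 survives at r6c6. So r6c6=2.
Step 16. [r7c6∈{8}] nothing but 8 survives at r7c6, so r7c6=8.
Step 17. [r5c9∈{6}] only 6 remains possible at r5c9, so r5c9=6.
Step 18. [r5c4∈{9}] r5c4's peers cover all but 9, so r5c4=9.
Step 19. [r2c3∈{5}] r2c3's peers cover all but 5, so r2c3=5.
Step 20. [r1c3∈{2}] nothing but 2 survives at r1c3 ⇒ r1c3=2.
Step 21. [r1c1∈{7}] r1c1 has the single candidate 7 ⇒ r1c1=7.
Step 22. [r3c3∈{8}] nothing but 8 survives at r3c3, so r3c3=8.
Step 23. [r1c8∈{6}] r1c8 has the single candidate 6 ⇒ r1c8=6.
Step 24. [r8c5∈{5}] r8c5 is down to just 5, so r8c5=5.
Step 25. [r3c4∈{1}] r3c4's peers cover all but 1 ⇒ r3c4=1.
Step 26. [r6c7∈{7}] only 7 remains possible at r6c7, so r6c7=7.
Step 27. [r7c1∈{5}] nothing but 5 survives at r7c1. So r7c1=5.
Step 28. [r9c8∈{8}] r9c8 is down to just 8, so r9c8=8.
Step 29. [r6c4∈{3}] r6c4 is down to just 3. So r6c4=3.
Step 30. [r2c4∈{6}] only 6 remains possible at r2c4 ⇒ r2c4=6.
Step 31. [r4c3∈{4}] r4c3 is down to just 4 ⇒ r4c3=4.
Step 32. [r6c2∈{5}] r6c2 has the single candidate 5, so r6c2=5.
Step 33. [r7c4∈{4}] r7c4 has the single candidate 4. So r7c4=4.
Step 34. [r8c7∈{6}] only 6 remains possible at r8c7, so r8c7=6.
Step 35. [r6c9∈{8}] r6c9 is down to just 8, so r6c9=8.

Answer: 7 9 2 5 8 3 1 6 4 / 3 1 5 6 2 4 8 9 7 / 6 4 8 1 9 7 3 5 2 / 1 2 4 8 7 6 5 3 9 / 8 7 3 9 1 5 4 2 6 / 9 5 6 3 4 2 7 1 8 / 5 6 9 4 3 8 2 7 1 / 2 8 1 7 5 9 6 4 3 / 4 3 7 2 6 1 9 8 5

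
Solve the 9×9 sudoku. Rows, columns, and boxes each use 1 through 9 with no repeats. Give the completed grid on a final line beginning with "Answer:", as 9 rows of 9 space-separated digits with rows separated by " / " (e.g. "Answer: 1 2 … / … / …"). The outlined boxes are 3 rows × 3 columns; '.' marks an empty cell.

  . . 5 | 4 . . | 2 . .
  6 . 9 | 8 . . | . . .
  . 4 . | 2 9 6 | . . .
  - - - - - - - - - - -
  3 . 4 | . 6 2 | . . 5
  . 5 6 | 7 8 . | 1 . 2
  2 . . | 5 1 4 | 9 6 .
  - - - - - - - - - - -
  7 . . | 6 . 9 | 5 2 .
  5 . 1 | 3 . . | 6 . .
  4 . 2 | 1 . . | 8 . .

Step 1. [r6c9∈{3,7,8}] across row 6, 3 lands solely at r6c9 ⇒ r6c9=3.
Step 2. [r9c8∈{3,7,9}] 3 has one home in box 9: r9c8. So r9c8=3.
Step 3. [r4c2∈{1,7,8,9}] across row 4, 1 lands solely at r4c2. So r4c2=1.
Step 4. [r7c9∈{1,4}] across row 7, 1 lands solely at r7c9, so r7c9=1.
Step 5. [r2c7∈{3,4,7}] across col 7, 4 lands solely at r2c7. So r2c7=4.
Step 6. [r2c9∈{7}] r2c9 is down to just 7. So r2c9=7.
Step 7. [r3c9∈{8}] r3c9 has the single candidate 8 ⇒ r3c9=8.
Step 8. [r8c8∈{4,7,9}] 7 has one home in box 9: r8c8 ⇒ r8c8=7.
Step 9. [r9c9∈{9}] r9c9's peers cover all but 9, so r9c9=9.
Step 10. [r3c3∈{3,7}] across row 3, 7 lands solely at r3c3, so r3c3=7.
Step 11. [r3c1∈{1}] only 1 remains possible at r3c1. So r3c1=1.
Step 12. [r5c6∈{3}] r5c6's peers cover all but 3, so r5c6=3.
Step 13. [r6c3∈{8}] r6c3 has the single candidate 8 ⇒ r6c3=8.
Step 14. [r7c2∈{3,8}] r7c2 is the only open cell in row 7 admitting 8 ⇒ r7c2=8.
Step 15. [r1c2∈{3}] r1c2 has the single candidate 3, so r1c2=3.
Step 16. [r1c5∈{7}] r1c5 has the single candidate 7 ⇒ r1c5=7.
Step 17. [r1c6∈{1}] r1c6 has the single candidate 1, so r1c6=1.
Step 18. [r2c6∈{5}] r2c6's peers cover all but 5, so r2c6=5.
Step 19. [r8c9∈{4}] nothing but 4 survives at r8c9 ⇒ r8c9=4.
Step 20. [r1c1∈{8}] r1c1 is down to just 8 ⇒ r1c1=8.
Step 21. [r4c7∈{7}] only 7 remains possible at r4c7, so r4c7=7.
Step 22. [r9c5∈{5}] only 5 remains possible at r9c5, so r9c5=5.
Step 23. [r2c2∈{2}] r2c2 has the single candidate 2. So r2c2=2.
Step 24. [r4c8∈{8}] nothing but 8 survives at r4c8, so r4c8=8.
Step 25. [r2c5∈{3}] r2c5 has the single candidate 3, so r2c5=3.
Step 26. [r1c8∈{9}] nothing but 9 survives at r1c8 ⇒ r1c8=9.
Step 27. [r3c8∈{5}] r3c8 has the single candidate 5, so r3c8=5.
Step 28. [r7c5∈{4}] r7c5 is down to just 4, so r7c5=4.
Step 29. [r5c8∈{4}] r5c8 has the single candidate 4, so r5c8=4.
Step 30. [r6c2∈{7}] r6c2's peers cover all but 7 ⇒ r6c2=7.
Step 31. [r8c5∈{2}] r8c5 is down to just 2, so r8c5=2.
Step 32. [r9c2∈{6}] r9c2's peers cover all but 6. So r9c2=6.
Step 33. [r8c6∈{8}] r8c6 is down to just 8 ⇒ r8c6=8.
Step 34. [r5c1∈{9}] r5c1's peers cover all but 9 ⇒ r5c1=9.
Step 35. [r2c8∈{1}] r2c8 has the single candidate 1 ⇒ r2c8=1.
Step 36. [r1c9∈{6}] r1c9 is down to just 6 ⇒ r1c9=6.
Step 37. [r9c6∈{7}] r9c6 has the single candidate 7, so r9c6=7.
Step 38. [r8c2∈{9}] nothing but 9 survives at r8c2. So r8c2=9.
Step 39. [r3c7∈{3}] r3c7's peers cover all but 3. So r3c7=3.
Step 40. [r7c3∈{3}] r7c3 has the single candidate 3. So r7c3=3.
Step 41. [r4c4∈{9}] only 9 remains possible at r4c4. So r4c4=9.

Answer: 8 3 5 4 7 1 2 9 6 / 6 2 9 8 3 5 4 1 7 / 1 4 7 2 9 6 3 5 8 / 3 1 4 9 6 2 7 8 5 / 9 5 6 7 8 3 1 4 2 / 2 7 8 5 1 4 9 6 3 / 7 8 3 6 4 9 5 2 1 / 5 9 1 3 2 8 6 7 4 / 4 6 2 1 5 7 8 3 9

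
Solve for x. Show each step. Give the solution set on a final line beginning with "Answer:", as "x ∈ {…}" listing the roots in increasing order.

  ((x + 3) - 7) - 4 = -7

Step 1. [((x + 3) - 7) - 4 = -7] add 4: x sits inside (… - 4), so sub: (x + 3) - 7 = -3.
Step 2. [(x + 3) - 7 = -3] add 7: x sits inside (… - 7) ⇒ sub: x + 3 = 4.
Step 3. [x + 3 = 4] 3 comes off first (subtract 3) ⇒ sub: x = 1.

Answer: x ∈ {1}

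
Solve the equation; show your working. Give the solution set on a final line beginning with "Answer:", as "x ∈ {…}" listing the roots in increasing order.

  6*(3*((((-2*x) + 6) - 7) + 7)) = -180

Step 1. [6*(3*((((-2*x) + 6) - 7) + 7)) = -180] 6 out front; divide by 6. So div: 3*((((-2*x) + 6) - 7) + 7) = -30.
Step 2. [3*((((-2*x) + 6) - 7) + 7) = -30] divide by the outer 3, so div: (((-2*x) + 6) - 7) + 7 = -10.
Step 3. [(((-2*x) + 6) - 7) + 7 = -10] subtract 7: x sits inside (… + 7), so sub: ((-2*x) + 6) - 7 = -17.
Step 4. [((-2*x) + 6) - 7 = -17] add 7: x sits inside (… - 7), so sub: (-2*x) + 6 = -10.
Step 5. [(-2*x) + 6 = -10] -2 | LHS and -2 | -10: pull -2 out ⇒ factor: x - 3 = 5.
Step 6. [x - 3 = 5] the outer -3 inverts by adding 3 ⇒ sub: x = 8.

Answer: x ∈ {8}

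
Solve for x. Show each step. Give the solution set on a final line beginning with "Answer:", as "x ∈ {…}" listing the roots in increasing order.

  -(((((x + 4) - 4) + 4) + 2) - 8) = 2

Step 1. [-(((((x + 4) - 4) + 4) + 2) - 8) = 2] flip signs both sides. So neg: ((((x + 4) - 4) + 4) + 2) - 8 = -2.
Step 2. [((((x + 4) - 4) + 4) + 2) - 8 = -2] add 8: x sits inside (… - 8). So sub: (((x + 4) - 4) + 4) + 2 = 6.
Step 3. [(((x + 4) - 4) + 4) + 2 = 6] +2 is outermost — subtract 2 both sides ⇒ sub: ((x + 4) - 4) + 4 = 4.
Step 4. [((x + 4) - 4) + 4 = 4] subtract 4: x sits inside (… + 4), so sub: (x + 4) - 4 = 0.
Step 5. [(x + 4) - 4 = 0] peel the -4: add 4 from each side, so sub: x + 4 = 4.
Step 6. [x + 4 = 4] 4 comes off first (subtract 4) ⇒ sub: x = 0.

Answer: x ∈ {0}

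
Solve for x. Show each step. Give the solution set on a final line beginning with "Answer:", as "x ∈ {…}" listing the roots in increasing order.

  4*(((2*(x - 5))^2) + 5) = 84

Step 1. [4*(((2*(x - 5))^2) + 5) = 84] LHS = 4·(…); ÷4 both sides, so div: ((2*(x - 5))^2) + 5 = 21.
Step 2. [((2*(x - 5))^2) + 5 = 21] +5 is outermost — subtract 5 both sides ⇒ sub: (2*(x - 5))^2 = 16.
Step 3. [(2*(x - 5))^2 = 16] LHS squared, RHS 16 ≥ 0: apply √ (±), so sqrt: 2*(x - 5) = 4 or -4.
Step 4. [2*(x - 5) = 4 or -4] leading coefficient 2: divide by 2, so div: x - 5 = 2 or -2.
Step 5. [x - 5 = 2 or -2] the outer -5 inverts by adding 5, so sub: x = 7 or 3.

Answer: x ∈ {3, 7}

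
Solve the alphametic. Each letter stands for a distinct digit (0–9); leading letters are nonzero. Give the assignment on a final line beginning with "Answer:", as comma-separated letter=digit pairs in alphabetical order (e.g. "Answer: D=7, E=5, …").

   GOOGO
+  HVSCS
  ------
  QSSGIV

Step 1. [Q] Q is the leading digit of a 6-digit sum of two 5-digit numbers; the final carry is exactly 1. So Q=1.
Step 2. [col 1: O + S ≡ V (mod 10)] several values work for O in column 1 (O + S ≡ V (mod 10), carry-in 0); try O=5. So O=5.
Step 3. [col 1: O + S ≡ V (mod 10)] column 1 (O + S ≡ V (mod 10), carry-in 0) doesn't pin S yet; pick S=2 and continue ⇒ S=2.
Step 4. [col 1: O + S ≡ V (mod 10)] column 1: given O=5, S=2, carry-in 0, and digits 1,2,5 already taken and all letters distinct, O+S≡V (mod 10) forces V=7 ⇒ V=7.
Step 5. [col 2: G + C ≡ I (mod 10)] no forcing yet in column 2 (carry-in 0); I=4 is free and consistent — try it, so I=4.
Step 6. [col 2: G + C ≡ I (mod 10)] column 2 (G + C ≡ I (mod 10), carry-in 0) doesn't pin G yet; pick G=8 and continue, so G=8.
Step 7. [col 2: G + C ≡ I (mod 10)] in column 2 we have G+C≡I with carry-in 0; given G=8, I=4 and digits 1,2,4,5,7,8 already taken and all letters distinct, that pins C to 6 ⇒ C=6.
Step 8. [col 5: G + H ≡ S (mod 10)] column 5 reads G+H+carry(1)=S with G=8, S=2; with digits 1,2,4,5,6,7,8 already taken and all letters distinct, the only value for H is 3 ⇒ H=3.

Answer: C=6, G=8, H=3, I=4, O=5, Q=1, S=2, V=7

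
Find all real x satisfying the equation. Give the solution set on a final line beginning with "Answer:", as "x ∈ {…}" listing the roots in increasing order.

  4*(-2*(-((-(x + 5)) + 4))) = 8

Step 1. [4*(-2*(-((-(x + 5)) + 4))) = 8] leading coefficient 4: divide by 4, so div: -2*(-((-(x + 5)) + 4)) = 2.
Step 2. [-2*(-((-(x + 5)) + 4)) = 2] -2·(inner) — divide through by -2 ⇒ div: -((-(x + 5)) + 4) = -1.
Step 3. [-((-(x + 5)) + 4) = -1] leading − — multiply by −1 ⇒ neg: (-(x + 5)) + 4 = 1.
Step 4. [(-(x + 5)) + 4 = 1] peel the +4: subtract 4 from each side ⇒ sub: -(x + 5) = -3.
Step 5. [-(x + 5) = -3] flip signs both sides. So neg: x + 5 = 3.
Step 6. [x + 5 = 3] subtract 5: x sits inside (… + 5), so sub: x = -2.

Answer: x ∈ {-2}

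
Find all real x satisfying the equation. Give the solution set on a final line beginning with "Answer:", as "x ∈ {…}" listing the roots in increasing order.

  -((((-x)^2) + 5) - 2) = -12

Step 1. [-((((-x)^2) + 5) - 2) = -12] LHS negated; negate both sides. So neg: (((-x)^2) + 5) - 2 = 12.
Step 2. [(((-x)^2) + 5) - 2 = 12] peel the -2: add 2 from each side ⇒ sub: ((-x)^2) + 5 = 14.
Step 3. [((-x)^2) + 5 = 14] 5 comes off first (subtract 5). So sub: (-x)^2 = 9.
Step 4. [(-x)^2 = 9] LHS squared, RHS 9 ≥ 0: apply √ (±), so sqrt: -x = 3 or -3.
Step 5. [-x = 3 or -3] flip signs both sides ⇒ neg: x = -3 or 3.

Answer: x ∈ {-3, 3}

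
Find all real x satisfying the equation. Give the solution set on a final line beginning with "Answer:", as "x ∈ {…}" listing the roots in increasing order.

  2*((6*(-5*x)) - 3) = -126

Step 1. [2*((6*(-5*x)) - 3) = -126] LHS = 2·(…); ÷2 both sides. So div: (6*(-5*x)) - 3 = -63.
Step 2. [(6*(-5*x)) - 3 = -63] the outer -3 inverts by adding 3, so sub: 6*(-5*x) = -60.
Step 3. [6*(-5*x) = -60] 6 out front; divide by 6 ⇒ div: -5*x = -10.
Step 4. [-5*x = -10] -5 out front; divide by -5. So div: x = 2.

Answer: x ∈ {2}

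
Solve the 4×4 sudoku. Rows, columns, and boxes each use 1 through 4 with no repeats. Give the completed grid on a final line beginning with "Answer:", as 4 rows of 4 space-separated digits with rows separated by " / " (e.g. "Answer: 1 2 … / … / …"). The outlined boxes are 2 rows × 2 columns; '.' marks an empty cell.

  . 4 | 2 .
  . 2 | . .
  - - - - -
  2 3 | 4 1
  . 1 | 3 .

Step 1. [r1c1∈{1,3}] r1c1 is the only open cell in row 1 admitting 1, so r1c1=1.
Step 2. [r2c1∈{3}] r2c1 is down to just 3 ⇒ r2c1=3.
Step 3. [r1c4∈{3}] r1c4 has the single candidate 3 ⇒ r1c4=3.
Step 4. [r4c1∈{4}] nothing but 4 survives at r4c1. So r4c1=4.
Step 5. [r2c4∈{4}] r2c4's peers cover all but 4 ⇒ r2c4=4.
Step 6. [r4c4∈{2}] r4c4's peers cover all but 2. So r4c4=2.
Step 7. [r2c3∈{1}] r2c3 is down to just 1, so r2c3=1.

Answer: 1 4 2 3 / 3 2 1 4 / 2 3 4 1 / 4 1 3 2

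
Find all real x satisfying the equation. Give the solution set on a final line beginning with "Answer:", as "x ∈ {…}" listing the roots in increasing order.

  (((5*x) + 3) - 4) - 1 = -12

Step 1. [(((5*x) + 3) - 4) - 1 = -12] peel the -1: add 1 from each side ⇒ sub: ((5*x) + 3) - 4 = -11.
Step 2. [((5*x) + 3) - 4 = -11] -4 is outermost — add 4 both sides, so sub: (5*x) + 3 = -7.
Step 3. [(5*x) + 3 = -7] peel the +3: subtract 3 from each side, so sub: 5*x = -10.
Step 4. [5*x = -10] 5·(inner) — divide through by 5. So div: x = -2.

Answer: x ∈ {-2}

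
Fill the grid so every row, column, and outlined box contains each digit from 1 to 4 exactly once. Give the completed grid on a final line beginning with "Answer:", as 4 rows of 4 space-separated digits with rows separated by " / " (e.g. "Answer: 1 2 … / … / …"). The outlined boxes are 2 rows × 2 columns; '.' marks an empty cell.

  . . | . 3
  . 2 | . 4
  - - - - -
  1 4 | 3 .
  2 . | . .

Step 1. [r2c3∈{1}] r2c3 has the single candidate 1. So r2c3=1.
Step 2. [r1c1∈{4}] r1c1 has the single candidate 4, so r1c1=4.
Step 3. [r1c3∈{2}] r1c3 has the single candidate 2, so r1c3=2.
Step 4. [r2c1∈{3}] nothing but 3 survives at r2c1. So r2c1=3.
Step 5. [r4c4∈{1}] r4c4 is down to just 1, so r4c4=1.
Step 6. [r3c4∈{2}] r3c4 is down to just 2, so r3c4=2.
Step 7. [r4c2∈{3}] r4c2's peers cover all but 3, so r4c2=3.
Step 8. [r1c2∈{1}] nothing but 1 survives at r1c2. So r1c2=1.
Step 9. [r4c3∈{4}] r4c3 has the single candidate 4 ⇒ r4c3=4.

Answer: 4 1 2 3 / 3 2 1 4 / 1 4 3 2 / 2 3 4 1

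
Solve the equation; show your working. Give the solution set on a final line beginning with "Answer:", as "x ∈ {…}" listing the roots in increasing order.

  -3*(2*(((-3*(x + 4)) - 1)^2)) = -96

Step 1. [-3*(2*(((-3*(x + 4)) - 1)^2)) = -96] LHS = -3·(…); ÷-3 both sides. So div: 2*(((-3*(x + 4)) - 1)^2) = 32.
Step 2. [2*(((-3*(x + 4)) - 1)^2) = 32] leading coefficient 2: divide by 2. So div: ((-3*(x + 4)) - 1)^2 = 16.
Step 3. [((-3*(x + 4)) - 1)^2 = 16] LHS squared, RHS 16 ≥ 0: apply √ (±). So sqrt: (-3*(x + 4)) - 1 = 4 or -4.
Step 4. [(-3*(x + 4)) - 1 = 4 or -4] 1 comes off first (add 1). So sub: -3*(x + 4) = 5 or -3.
Step 5. [-3*(x + 4) = 5 or -3] divide by the outer -3, so div: x + 4 = -5/3 or 1.
Step 6. [x + 4 = -5/3 or 1] 4 comes off first (subtract 4), so sub: x = -17/3 or -3.

Answer: x ∈ {-17/3, -3}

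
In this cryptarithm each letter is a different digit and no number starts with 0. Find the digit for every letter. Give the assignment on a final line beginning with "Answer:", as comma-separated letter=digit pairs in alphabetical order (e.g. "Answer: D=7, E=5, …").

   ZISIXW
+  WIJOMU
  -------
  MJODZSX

Step 1. [col 1: W + U ≡ X (mod 10)] several values work for U in column 1 (W + U ≡ X (mod 10), carry-in 0); try U=2 ⇒ U=2.
Step 2. [col 1: W + U ≡ X (mod 10)] several values work for W in column 1 (W + U ≡ X (mod 10), carry-in 0); try W=7 ⇒ W=7.
Step 3. [col 1: W + U ≡ X (mod 10)] from column 1 (W=7, U=2, carry-in 0, digits 2,7 already taken and all letters distinct): X must equal 9. So X=9.
Step 4. [col 2: X + M ≡ S (mod 10)] M=1 is one option consistent with column 2 (X + M ≡ S (mod 10), carry-in 0) — take it. So M=1.
Step 5. [col 2: X + M ≡ S (mod 10)] from column 2 (X=9, M=1, carry-in 0, digits 1,2,7,9 already taken and all letters distinct): S must equal 0 ⇒ S=0.
Step 6. [col 3: I + O ≡ Z (mod 10)] Z=5 is one option consistent with column 3 (I + O ≡ Z (mod 10), carry-in 1) — take it. So Z=5.
Step 7. [col 3: I + O ≡ Z (mod 10)] column 3 (I + O ≡ Z (mod 10), carry-in 1) doesn't pin O yet; pick O=6 and continue, so O=6.
Step 8. [col 3: I + O ≡ Z (mod 10)] column 3 reads I+O+carry(1)=Z with O=6, Z=5; with digits 0,1,2,5,6,7,9 already taken and all letters distinct, the only value for I is 8 ⇒ I=8.
Step 9. [col 4: S + J ≡ D (mod 10)] column 4 reads S+J+carry(1)=D with S=0; with digits 0,1,2,5,6,7,8,9 already taken and all letters distinct, the only value for D is 4. So D=4.
Step 10. [col 4: S + J ≡ D (mod 10)] in column 4 we have S+J≡D with carry-in 1; given S=0, D=4 and digits 0,1,2,4,5,6,7,8,9 already taken and all letters distinct, that pins J to 3, so J=3.

Answer: D=4, I=8, J=3, M=1, O=6, S=0, U=2, W=7, X=9, Z=5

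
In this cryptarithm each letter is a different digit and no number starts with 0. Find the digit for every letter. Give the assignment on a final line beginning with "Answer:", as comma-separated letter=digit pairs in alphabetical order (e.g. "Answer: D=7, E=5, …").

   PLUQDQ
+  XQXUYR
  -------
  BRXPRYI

Step 1. [col 1: Q + R ≡ I (mod 10)] I=7 is one option consistent with column 1 (Q + R ≡ I (mod 10), carry-in 0) — take it ⇒ I=7.
Step 2. [col 1: Q + R ≡ I (mod 10)] no forcing yet in column 1 (carry-in 0); Q=2 is free and consistent — try it, so Q=2.
Step 3. [B] adding two 6-digit numbers gives at most 6+1 digits, and here it does — B is that final carry and must be 1, so B=1.
Step 4. [col 1: Q + R ≡ I (mod 10)] from column 1 (Q=2, I=7, carry-in 0, digits 1,2,7 already taken and all letters distinct): R must equal 5, so R=5.
Step 5. [col 2: D + Y ≡ Y (mod 10)] column 2 reads D+Y+carry(0)=Y with nothing yet; with digits 1,2,5,7 already taken and all letters distinct, the only value for D is 0, so D=0.
Step 6. [col 2: D + Y ≡ Y (mod 10)] several values work for Y in column 2 (D + Y ≡ Y (mod 10), carry-in 0); try Y=8, so Y=8.
Step 7. [col 3: Q + U ≡ R (mod 10)] in column 3 we have Q+U≡R with carry-in 0; given Q=2, R=5 and digits 0,1,2,5,7,8 already taken and all letters distinct, that pins U to 3 ⇒ U=3.
Step 8. [col 4: U + X ≡ P (mod 10)] in column 4 we have U+X≡P with carry-in 0; given U=3 and digits 0,1,2,3,5,7,8 already taken and all letters distinct, that pins X to 6. So X=6.
Step 9. [col 4: U + X ≡ P (mod 10)] in column 4 we have U+X≡P with carry-in 0; given U=3, X=6 and digits 0,1,2,3,5,6,7,8 already taken and all letters distinct, that pins P to 9 ⇒ P=9.
Step 10. [col 5: L + Q ≡ X (mod 10)] from column 5 (Q=2, X=6, carry-in 0, digits 0,1,2,3,5,6,7,8,9 already taken and all letters distinct): L must equal 4. So L=4.

Answer: B=1, D=0, I=7, L=4, P=9, Q=2, R=5, U=3, X=6, Y=8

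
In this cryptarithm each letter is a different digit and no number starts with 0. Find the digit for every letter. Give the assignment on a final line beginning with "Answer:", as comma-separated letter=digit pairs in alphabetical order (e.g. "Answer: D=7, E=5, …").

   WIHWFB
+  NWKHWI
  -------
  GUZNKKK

Step 1. [col 1: B + I ≡ K (mod 10)] no forcing yet in column 1 (carry-in 0); K=6 is free and consistent — try it ⇒ K=6.
Step 2. [col 1: B + I ≡ K (mod 10)] no forcing yet in column 1 (carry-in 0); B=4 is free and consistent — try it. So B=4.
Step 3. [col 1: B + I ≡ K (mod 10)] from column 1 (B=4, K=6, carry-in 0, digits 4,6 already taken and all letters distinct): I must equal 2. So I=2.
Step 4. [G] the sum has 7 digits but both addends have 6; that extra leading digit G is the final carry, namely 1 ⇒ G=1.
Step 5. [col 2: F + W ≡ K (mod 10)] column 2 (F + W ≡ K (mod 10), carry-in 0) doesn't pin W yet; pick W=7 and continue, so W=7.
Step 6. [col 2: F + W ≡ K (mod 10)] in column 2 we have F+W≡K with carry-in 0; given W=7, K=6 and digits 1,2,4,6,7 already taken and all letters distinct, that pins F to 9 ⇒ F=9.
Step 7. [col 3: W + H ≡ K (mod 10)] column 3 reads W+H+carry(1)=K with W=7, K=6; with digits 1,2,4,6,7,9 already taken and all letters distinct, the only value for H is 8 ⇒ H=8.
Step 8. [col 4: H + K ≡ N (mod 10)] from column 4 (H=8, K=6, carry-in 1, digits 1,2,4,6,7,8,9 already taken and all letters distinct): N must equal 5, so N=5.
Step 9. [col 5: I + W ≡ Z (mod 10)] column 5 reads I+W+carry(1)=Z with I=2, W=7; with digits 1,2,4,5,6,7,8,9 already taken and all letters distinct, the only value for Z is 0, so Z=0.
Step 10. [col 6: W + N ≡ U (mod 10)] column 6 reads W+N+carry(1)=U with W=7, N=5; with digits 0,1,2,4,5,6,7,8,9 already taken and all letters distinct, the only value for U is 3, so U=3.

Answer: B=4, F=9, G=1, H=8, I=2, K=6, N=5, U=3, W=7, Z=0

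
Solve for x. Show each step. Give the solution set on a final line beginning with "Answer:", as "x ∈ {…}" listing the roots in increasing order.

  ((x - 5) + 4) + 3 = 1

Step 1. [((x - 5) + 4) + 3 = 1] 3 comes off first (subtract 3) ⇒ sub: (x - 5) + 4 = -2.
Step 2. [(x - 5) + 4 = -2] the outer +4 inverts by subtracting 4. So sub: x - 5 = -6.
Step 3. [x - 5 = -6] the outer -5 inverts by adding 5 ⇒ sub: x = -1.

Answer: x ∈ {-1}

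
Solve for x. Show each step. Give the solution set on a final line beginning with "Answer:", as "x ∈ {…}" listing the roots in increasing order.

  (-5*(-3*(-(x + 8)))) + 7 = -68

Step 1. [(-5*(-3*(-(x + 8)))) + 7 = -68] 7 comes off first (subtract 7) ⇒ sub: -5*(-3*(-(x + 8))) = -75.
Step 2. [-5*(-3*(-(x + 8))) = -75] divide by the outer -5. So div: -3*(-(x + 8)) = 15.
Step 3. [-3*(-(x + 8)) = 15] divide by the outer -3, so div: -(x + 8) = -5.
Step 4. [-(x + 8) = -5] flip signs both sides. So neg: x + 8 = 5.
Step 5. [x + 8 = 5] 8 comes off first (subtract 8), so sub: x = -3.

Answer: x ∈ {-3}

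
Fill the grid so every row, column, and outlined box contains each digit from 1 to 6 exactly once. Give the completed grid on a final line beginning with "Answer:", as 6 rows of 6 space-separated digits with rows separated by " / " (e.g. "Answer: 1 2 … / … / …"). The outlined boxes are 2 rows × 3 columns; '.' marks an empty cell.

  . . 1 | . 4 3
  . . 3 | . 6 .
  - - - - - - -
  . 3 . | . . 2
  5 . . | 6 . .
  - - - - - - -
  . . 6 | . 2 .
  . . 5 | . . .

Step 1. [r3c3∈{4}] only 4 remains possible at r3c3, so r3c3=4.
Step 2. [r1c2∈{2,5,6}] 6 has one home in col 2: r1c2. So r1c2=6.
Step 3. [r1c4∈{2,5}] row 1 places 5 nowhere but r1c4, so r1c4=5.
Step 4. [r3c4∈{1}] only 1 remains possible at r3c4 ⇒ r3c4=1.
Step 5. [r6c5∈{1,3}] in col 5, 1 fits only at r6c5, so r6c5=1.
Step 6. [r5c1∈{1,3,4}] r5c1 is the only open cell in col 1 admitting 1. So r5c1=1.
Step 7. [r5c2∈{4}] r5c2 is down to just 4. So r5c2=4.
Step 8. [r6c2∈{2}] r6c2 is down to just 2. So r6c2=2.
Step 9. [r6c4∈{3,4}] across col 4, 4 lands solely at r6c4, so r6c4=4.
Step 10. [r1c1∈{2}] r1c1 has the single candidate 2 ⇒ r1c1=2.
Step 11. [r6c1∈{3}] r6c1's peers cover all but 3. So r6c1=3.
Step 12. [r4c2∈{1}] nothing but 1 survives at r4c2 ⇒ r4c2=1.
Step 13. [r5c6∈{5}] nothing but 5 survives at r5c6 ⇒ r5c6=5.
Step 14. [r3c1∈{6}] only 6 remains possible at r3c1, so r3c1=6.
Step 15. [r4c5∈{3}] nothing but 3 survives at r4c5 ⇒ r4c5=3.
Step 16. [r6c6∈{6}] r6c6 is down to just 6. So r6c6=6.
Step 17. [r2c4∈{2}] r2c4 is down to just 2, so r2c4=2.
Step 18. [r4c3∈{2}] r4c3 is down to just 2 ⇒ r4c3=2.
Step 19. [r5c4∈{3}] r5c4 has the single candidate 3, so r5c4=3.
Step 20. [r2c6∈{1}] r2c6's peers cover all but 1, so r2c6=1.
Step 21. [r4c6∈{4}] r4c6 has the single candidate 4 ⇒ r4c6=4.
Step 22. [r2c1∈{4}] only 4 remains possible at r2c1. So r2c1=4.
Step 23. [r3c5∈{5}] nothing but 5 survives at r3c5 ⇒ r3c5=5.
Step 24. [r2c2∈{5}] only 5 remains possible at r2c2. So r2c2=5.

Answer: 2 6 1 5 4 3 / 4 5 3 2 6 1 / 6 3 4 1 5 2 / 5 1 2 6 3 4 / 1 4 6 3 2 5 / 3 2 5 4 1 6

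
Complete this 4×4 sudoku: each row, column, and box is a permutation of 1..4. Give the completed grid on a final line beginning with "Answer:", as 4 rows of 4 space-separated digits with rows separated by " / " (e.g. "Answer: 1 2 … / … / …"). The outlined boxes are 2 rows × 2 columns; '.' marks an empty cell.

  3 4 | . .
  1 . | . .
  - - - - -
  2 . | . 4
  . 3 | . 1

Step 1. [r1c4∈{2}] r1c4 has the single candidate 2, so r1c4=2.
Step 2. [r2c3∈{3,4}] in row 2, 4 fits only at r2c3. So r2c3=4.
Step 3. [r2c4∈{3}] r2c4 is down to just 3. So r2c4=3.
Step 4. [r4c3∈{2}] r4c3 has the single candidate 2 ⇒ r4c3=2.
Step 5. [r2c2∈{2}] r2c2 is down to just 2. So r2c2=2.
Step 6. [r3c2∈{1}] r3c2 has the single candidate 1 ⇒ r3c2=1.
Step 7. [r3c3∈{3}] r3c3 is down to just 3 ⇒ r3c3=3.
Step 8. [r1c3∈{1}] r1c3's peers cover all but 1, so r1c3=1.
Step 9. [r4c1∈{4}] nothing but 4 survives at r4c1 ⇒ r4c1=4.

Answer: 3 4 1 2 / 1 2 4 3 / 2 1 3 4 / 4 3 2 1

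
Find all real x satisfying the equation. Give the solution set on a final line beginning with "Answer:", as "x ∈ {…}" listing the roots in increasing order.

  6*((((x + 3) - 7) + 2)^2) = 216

Step 1. [6*((((x + 3) - 7) + 2)^2) = 216] 6·(inner) — divide through by 6 ⇒ div: (((x + 3) - 7) + 2)^2 = 36.
Step 2. [(((x + 3) - 7) + 2)^2 = 36] LHS squared, RHS 36 ≥ 0: apply √ (±), so sqrt: ((x + 3) - 7) + 2 = 6 or -6.
Step 3. [((x + 3) - 7) + 2 = 6 or -6] the outer +2 inverts by subtracting 2 ⇒ sub: (x + 3) - 7 = 4 or -8.
Step 4. [(x + 3) - 7 = 4 or -8] the outer -7 inverts by adding 7. So sub: x + 3 = 11 or -1.
Step 5. [x + 3 = 11 or -1] +3 is outermost — subtract 3 both sides, so sub: x = 8 or -4.

Answer: x ∈ {-4, 8}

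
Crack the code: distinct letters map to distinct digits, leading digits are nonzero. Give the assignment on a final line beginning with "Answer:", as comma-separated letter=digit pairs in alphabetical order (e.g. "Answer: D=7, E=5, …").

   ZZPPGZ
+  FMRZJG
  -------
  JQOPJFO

Step 1. [col 1: Z + G ≡ O (mod 10)] no forcing yet in column 1 (carry-in 0); G=6 is free and consistent — try it, so G=6.
Step 2. [col 1: Z + G ≡ O (mod 10)] Z=4 is one option consistent with column 1 (Z + G ≡ O (mod 10), carry-in 0) — take it. So Z=4.
Step 3. [J] J is the leading digit of a 7-digit sum of two 6-digit numbers; the final carry is exactly 1. So J=1.
Step 4. [col 1: Z + G ≡ O (mod 10)] column 1: given Z=4, G=6, carry-in 0, and digits 1,4,6 already taken and all letters distinct, Z+G≡O (mod 10) forces O=0 ⇒ O=0.
Step 5. [col 2: G + J ≡ F (mod 10)] from column 2 (G=6, J=1, carry-in 1, digits 0,1,4,6 already taken and all letters distinct): F must equal 8 ⇒ F=8.
Step 6. [col 3: P + Z ≡ J (mod 10)] in column 3 we have P+Z≡J with carry-in 0; given Z=4, J=1 and digits 0,1,4,6,8 already taken and all letters distinct, that pins P to 7. So P=7.
Step 7. [col 4: P + R ≡ P (mod 10)] in column 4 we have P+R≡P with carry-in 1; given P=7 and digits 0,1,4,6,7,8 already taken and all letters distinct, that pins R to 9, so R=9.
Step 8. [col 5: Z + M ≡ O (mod 10)] column 5 reads Z+M+carry(1)=O with Z=4, O=0; with digits 0,1,4,6,7,8,9 already taken and all letters distinct, the only value for M is 5 ⇒ M=5.
Step 9. [col 6: Z + F ≡ Q (mod 10)] in column 6 we have Z+F≡Q with carry-in 1; given Z=4, F=8 and digits 0,1,4,5,6,7,8,9 already taken and all letters distinct, that pins Q to 3. So Q=3.

Answer: F=8, G=6, J=1, M=5, O=0, P=7, Q=3, R=9, Z=4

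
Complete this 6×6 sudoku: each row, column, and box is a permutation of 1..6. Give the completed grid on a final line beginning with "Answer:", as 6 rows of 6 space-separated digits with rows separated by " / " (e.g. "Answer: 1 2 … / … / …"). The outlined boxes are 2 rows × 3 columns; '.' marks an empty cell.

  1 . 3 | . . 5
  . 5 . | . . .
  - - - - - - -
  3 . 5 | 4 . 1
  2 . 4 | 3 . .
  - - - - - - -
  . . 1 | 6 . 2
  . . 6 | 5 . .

Step 1. [r6c1∈{4}] r6c1's peers cover all but 4, so r6c1=4.
Step 2. [r2c6∈{3,4,6}] r2c6 is the only open cell in col 6 admitting 4, so r2c6=4.
Step 3. [r2c5∈{1,2,3,6}] 3 has one home in row 2: r2c5 ⇒ r2c5=3.
Step 4. [r1c5∈{2,6}] 6 has one home in box 2: r1c5. So r1c5=6.
Step 5. [r2c3∈{2}] only 2 remains possible at r2c3 ⇒ r2c3=2.
Step 6. [r5c2∈{3}] r5c2 has the single candidate 3 ⇒ r5c2=3.
Step 7. [r4c2∈{1,6}] across row 4, 1 lands solely at r4c2. So r4c2=1.
Step 8. [r5c1∈{5}] r5c1 is down to just 5. So r5c1=5.
Step 9. [r6c2∈{2}] r6c2 is down to just 2. So r6c2=2.
Step 10. [r1c4∈{2}] only 2 remains possible at r1c4 ⇒ r1c4=2.
Step 11. [r3c5∈{2}] r3c5's peers cover all but 2 ⇒ r3c5=2.
Step 12. [r2c4∈{1}] r2c4's peers cover all but 1. So r2c4=1.
Step 13. [r6c5∈{1}] r6c5's peers cover all but 1 ⇒ r6c5=1.
Step 14. [r3c2∈{6}] r3c2 is down to just 6, so r3c2=6.
Step 15. [r4c5∈{5}] nothing but 5 survives at r4c5 ⇒ r4c5=5.
Step 16. [r4c6∈{6}] only 6 remains possible at r4c6 ⇒ r4c6=6.
Step 17. [r6c6∈{3}] r6c6 is down to just 3, so r6c6=3.
Step 18. [r1c2∈{4}] r1c2 has the single candidate 4 ⇒ r1c2=4.
Step 19. [r2c1∈{6}] r2c1's peers cover all but 6, so r2c1=6.
Step 20. [r5c5∈{4}] r5c5 is down to just 4. So r5c5=4.

Answer: 1 4 3 2 6 5 / 6 5 2 1 3 4 / 3 6 5 4 2 1 / 2 1 4 3 5 6 / 5 3 1 6 4 2 / 4 2 6 5 1 3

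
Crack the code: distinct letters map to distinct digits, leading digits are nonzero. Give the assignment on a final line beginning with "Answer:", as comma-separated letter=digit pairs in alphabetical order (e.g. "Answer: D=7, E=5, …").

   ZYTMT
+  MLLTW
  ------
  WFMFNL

Step 1. [col 1: T + W ≡ L (mod 10)] column 1 (T + W ≡ L (mod 10), carry-in 0) doesn't pin L yet; pick L=3 and continue, so L=3.
Step 2. [col 1: T + W ≡ L (mod 10)] T=2 is one option consistent with column 1 (T + W ≡ L (mod 10), carry-in 0) — take it, so T=2.
Step 3. [col 1: T + W ≡ L (mod 10)] from column 1 (T=2, L=3, carry-in 0, digits 2,3 already taken and all letters distinct): W must equal 1. So W=1.
Step 4. [col 2: M + T ≡ N (mod 10)] column 2 (M + T ≡ N (mod 10), carry-in 0) doesn't pin N yet; pick N=9 and continue, so N=9.
Step 5. [col 2: M + T ≡ N (mod 10)] from column 2 (T=2, N=9, carry-in 0, digits 1,2,3,9 already taken and all letters distinct): M must equal 7 ⇒ M=7.
Step 6. [col 3: T + L ≡ F (mod 10)] from column 3 (T=2, L=3, carry-in 0, digits 1,2,3,7,9 already taken and all letters distinct): F must equal 5. So F=5.
Step 7. [col 4: Y + L ≡ M (mod 10)] from column 4 (L=3, M=7, carry-in 0, digits 1,2,3,5,7,9 already taken and all letters distinct): Y must equal 4. So Y=4.
Step 8. [col 5: Z + M ≡ F (mod 10)] from column 5 (M=7, F=5, carry-in 0, digits 1,2,3,4,5,7,9 already taken and all letters distinct): Z must equal 8. So Z=8.

Answer: F=5, L=3, M=7, N=9, T=2, W=1, Y=4, Z=8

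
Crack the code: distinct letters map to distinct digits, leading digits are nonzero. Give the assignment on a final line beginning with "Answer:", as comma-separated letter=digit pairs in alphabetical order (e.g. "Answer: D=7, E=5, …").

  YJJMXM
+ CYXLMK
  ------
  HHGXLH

Step 1. [col 1: M + K ≡ H (mod 10)] no forcing yet in column 1 (carry-in 0); H=9 is free and consistent — try it ⇒ H=9.
Step 2. [col 1: M + K ≡ H (mod 10)] several values work for K in column 1 (M + K ≡ H (mod 10), carry-in 0); try K=4 ⇒ K=4.
Step 3. [col 1: M + K ≡ H (mod 10)] column 1 reads M+K+carry(0)=H with K=4, H=9; with digits 4,9 already taken and all letters distinct, the only value for M is 5. So M=5.
Step 4. [col 2: X + M ≡ L (mod 10)] X=3 is one option consistent with column 2 (X + M ≡ L (mod 10), carry-in 0) — take it, so X=3.
Step 5. [col 2: X + M ≡ L (mod 10)] column 2: given X=3, M=5, carry-in 0, and digits 3,4,5,9 already taken and all letters distinct, X+M≡L (mod 10) forces L=8 ⇒ L=8.
Step 6. [col 4: J + X ≡ G (mod 10)] no forcing yet in column 4 (carry-in 1); G=0 is free and consistent — try it, so G=0.
Step 7. [col 4: J + X ≡ G (mod 10)] in column 4 we have J+X≡G with carry-in 1; given X=3, G=0 and digits 0,3,4,5,8,9 already taken and all letters distinct, that pins J to 6. So J=6.
Step 8. [col 5: J + Y ≡ H (mod 10)] from column 5 (J=6, H=9, carry-in 1, digits 0,3,4,5,6,8,9 already taken and all letters distinct): Y must equal 2. So Y=2.
Step 9. [col 6: Y + C ≡ H (mod 10)] column 6: given Y=2, H=9, carry-in 0, and digits 0,2,3,4,5,6,8,9 already taken and all letters distinct, Y+C≡H (mod 10) forces C=7 ⇒ C=7.

Answer: C=7, G=0, H=9, J=6, K=4, L=8, M=5, X=3, Y=2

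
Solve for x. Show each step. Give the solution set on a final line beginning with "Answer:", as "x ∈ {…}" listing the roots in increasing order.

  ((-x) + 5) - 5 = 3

Step 1. [((-x) + 5) - 5 = 3] 5 comes off first (add 5). So sub: (-x) + 5 = 8.
Step 2. [(-x) + 5 = 8] the outer +5 inverts by subtracting 5. So sub: -x = 3.
Step 3. [-x = 3] flip signs both sides. So neg: x = -3.

Answer: x ∈ {-3}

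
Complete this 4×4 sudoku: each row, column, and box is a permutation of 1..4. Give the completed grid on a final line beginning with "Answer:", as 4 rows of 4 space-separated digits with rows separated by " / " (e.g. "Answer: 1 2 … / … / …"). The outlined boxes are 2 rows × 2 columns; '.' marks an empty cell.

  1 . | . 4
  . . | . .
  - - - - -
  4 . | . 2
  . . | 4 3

Step 1. [r2c1∈{2,3}] 3 has one home in col 1: r2c1 ⇒ r2c1=3.
Step 2. [r1c2∈{2}] nothing but 2 survives at r1c2 ⇒ r1c2=2.
Step 3. [r3c3∈{1}] nothing but 1 survives at r3c3. So r3c3=1.
Step 4. [r4c1∈{2}] r4c1 has the single candidate 2. So r4c1=2.
Step 5. [r4c2∈{1}] only 1 remains possible at r4c2 ⇒ r4c2=1.
Step 6. [r2c2∈{4}] only 4 remains possible at r2c2 ⇒ r2c2=4.
Step 7. [r1c3∈{3}] nothing but 3 survives at r1c3, so r1c3=3.
Step 8. [r3c2∈{3}] nothing but 3 survives at r3c2, so r3c2=3.
Step 9. [r2c4∈{1}] r2c4 is down to just 1, so r2c4=1.
Step 10. [r2c3∈{2}] nothing but 2 survives at r2c3. So r2c3=2.

Answer: 1 2 3 4 / 3 4 2 1 / 4 3 1 2 / 2 1 4 3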